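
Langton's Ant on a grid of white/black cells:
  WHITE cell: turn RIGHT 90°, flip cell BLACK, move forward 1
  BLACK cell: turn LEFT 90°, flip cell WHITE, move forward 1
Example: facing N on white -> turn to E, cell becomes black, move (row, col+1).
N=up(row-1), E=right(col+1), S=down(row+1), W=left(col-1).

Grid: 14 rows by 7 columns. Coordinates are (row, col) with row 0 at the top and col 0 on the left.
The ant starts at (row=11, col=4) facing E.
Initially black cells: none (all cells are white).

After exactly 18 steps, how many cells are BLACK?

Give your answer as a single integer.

Step 1: on WHITE (11,4): turn R to S, flip to black, move to (12,4). |black|=1
Step 2: on WHITE (12,4): turn R to W, flip to black, move to (12,3). |black|=2
Step 3: on WHITE (12,3): turn R to N, flip to black, move to (11,3). |black|=3
Step 4: on WHITE (11,3): turn R to E, flip to black, move to (11,4). |black|=4
Step 5: on BLACK (11,4): turn L to N, flip to white, move to (10,4). |black|=3
Step 6: on WHITE (10,4): turn R to E, flip to black, move to (10,5). |black|=4
Step 7: on WHITE (10,5): turn R to S, flip to black, move to (11,5). |black|=5
Step 8: on WHITE (11,5): turn R to W, flip to black, move to (11,4). |black|=6
Step 9: on WHITE (11,4): turn R to N, flip to black, move to (10,4). |black|=7
Step 10: on BLACK (10,4): turn L to W, flip to white, move to (10,3). |black|=6
Step 11: on WHITE (10,3): turn R to N, flip to black, move to (9,3). |black|=7
Step 12: on WHITE (9,3): turn R to E, flip to black, move to (9,4). |black|=8
Step 13: on WHITE (9,4): turn R to S, flip to black, move to (10,4). |black|=9
Step 14: on WHITE (10,4): turn R to W, flip to black, move to (10,3). |black|=10
Step 15: on BLACK (10,3): turn L to S, flip to white, move to (11,3). |black|=9
Step 16: on BLACK (11,3): turn L to E, flip to white, move to (11,4). |black|=8
Step 17: on BLACK (11,4): turn L to N, flip to white, move to (10,4). |black|=7
Step 18: on BLACK (10,4): turn L to W, flip to white, move to (10,3). |black|=6

Answer: 6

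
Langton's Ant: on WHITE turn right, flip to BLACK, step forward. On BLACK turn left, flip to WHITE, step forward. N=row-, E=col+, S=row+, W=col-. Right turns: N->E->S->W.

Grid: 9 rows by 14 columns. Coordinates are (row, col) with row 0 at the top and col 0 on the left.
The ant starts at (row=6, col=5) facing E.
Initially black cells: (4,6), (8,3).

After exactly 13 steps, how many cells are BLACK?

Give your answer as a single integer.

Step 1: on WHITE (6,5): turn R to S, flip to black, move to (7,5). |black|=3
Step 2: on WHITE (7,5): turn R to W, flip to black, move to (7,4). |black|=4
Step 3: on WHITE (7,4): turn R to N, flip to black, move to (6,4). |black|=5
Step 4: on WHITE (6,4): turn R to E, flip to black, move to (6,5). |black|=6
Step 5: on BLACK (6,5): turn L to N, flip to white, move to (5,5). |black|=5
Step 6: on WHITE (5,5): turn R to E, flip to black, move to (5,6). |black|=6
Step 7: on WHITE (5,6): turn R to S, flip to black, move to (6,6). |black|=7
Step 8: on WHITE (6,6): turn R to W, flip to black, move to (6,5). |black|=8
Step 9: on WHITE (6,5): turn R to N, flip to black, move to (5,5). |black|=9
Step 10: on BLACK (5,5): turn L to W, flip to white, move to (5,4). |black|=8
Step 11: on WHITE (5,4): turn R to N, flip to black, move to (4,4). |black|=9
Step 12: on WHITE (4,4): turn R to E, flip to black, move to (4,5). |black|=10
Step 13: on WHITE (4,5): turn R to S, flip to black, move to (5,5). |black|=11

Answer: 11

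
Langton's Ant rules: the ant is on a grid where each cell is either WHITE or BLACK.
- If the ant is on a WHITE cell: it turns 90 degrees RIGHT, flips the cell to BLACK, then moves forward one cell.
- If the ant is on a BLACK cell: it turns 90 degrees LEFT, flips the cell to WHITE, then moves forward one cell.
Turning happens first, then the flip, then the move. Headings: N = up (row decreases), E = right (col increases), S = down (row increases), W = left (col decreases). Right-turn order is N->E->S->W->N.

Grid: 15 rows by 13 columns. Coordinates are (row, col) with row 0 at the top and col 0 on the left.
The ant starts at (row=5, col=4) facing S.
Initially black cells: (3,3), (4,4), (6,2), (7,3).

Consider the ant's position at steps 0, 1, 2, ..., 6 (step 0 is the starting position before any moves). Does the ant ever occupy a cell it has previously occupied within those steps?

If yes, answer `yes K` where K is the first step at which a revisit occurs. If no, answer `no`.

Answer: no

Derivation:
Step 1: on WHITE (5,4): turn R to W, flip to black, move to (5,3). |black|=5 — new cell
Step 2: on WHITE (5,3): turn R to N, flip to black, move to (4,3). |black|=6 — new cell
Step 3: on WHITE (4,3): turn R to E, flip to black, move to (4,4). |black|=7 — new cell
Step 4: on BLACK (4,4): turn L to N, flip to white, move to (3,4). |black|=6 — new cell
Step 5: on WHITE (3,4): turn R to E, flip to black, move to (3,5). |black|=7 — new cell
Step 6: on WHITE (3,5): turn R to S, flip to black, move to (4,5). |black|=8 — new cell
No revisit within 6 steps.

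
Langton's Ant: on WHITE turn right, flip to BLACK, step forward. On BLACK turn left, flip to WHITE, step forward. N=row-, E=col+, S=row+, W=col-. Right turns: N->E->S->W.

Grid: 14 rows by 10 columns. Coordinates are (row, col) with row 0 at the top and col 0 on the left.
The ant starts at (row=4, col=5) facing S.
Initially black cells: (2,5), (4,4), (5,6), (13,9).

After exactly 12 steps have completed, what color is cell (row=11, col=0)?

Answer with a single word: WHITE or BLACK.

Step 1: on WHITE (4,5): turn R to W, flip to black, move to (4,4). |black|=5
Step 2: on BLACK (4,4): turn L to S, flip to white, move to (5,4). |black|=4
Step 3: on WHITE (5,4): turn R to W, flip to black, move to (5,3). |black|=5
Step 4: on WHITE (5,3): turn R to N, flip to black, move to (4,3). |black|=6
Step 5: on WHITE (4,3): turn R to E, flip to black, move to (4,4). |black|=7
Step 6: on WHITE (4,4): turn R to S, flip to black, move to (5,4). |black|=8
Step 7: on BLACK (5,4): turn L to E, flip to white, move to (5,5). |black|=7
Step 8: on WHITE (5,5): turn R to S, flip to black, move to (6,5). |black|=8
Step 9: on WHITE (6,5): turn R to W, flip to black, move to (6,4). |black|=9
Step 10: on WHITE (6,4): turn R to N, flip to black, move to (5,4). |black|=10
Step 11: on WHITE (5,4): turn R to E, flip to black, move to (5,5). |black|=11
Step 12: on BLACK (5,5): turn L to N, flip to white, move to (4,5). |black|=10

Answer: WHITE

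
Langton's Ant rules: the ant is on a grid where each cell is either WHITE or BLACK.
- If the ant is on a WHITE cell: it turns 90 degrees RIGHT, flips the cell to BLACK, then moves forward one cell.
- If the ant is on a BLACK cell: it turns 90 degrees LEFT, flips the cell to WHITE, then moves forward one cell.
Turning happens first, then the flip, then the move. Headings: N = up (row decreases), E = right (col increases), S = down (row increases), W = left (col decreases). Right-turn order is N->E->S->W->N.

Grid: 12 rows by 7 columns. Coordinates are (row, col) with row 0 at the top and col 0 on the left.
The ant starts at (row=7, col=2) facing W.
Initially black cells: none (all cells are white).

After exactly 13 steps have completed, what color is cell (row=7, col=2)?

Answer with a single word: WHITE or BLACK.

Step 1: on WHITE (7,2): turn R to N, flip to black, move to (6,2). |black|=1
Step 2: on WHITE (6,2): turn R to E, flip to black, move to (6,3). |black|=2
Step 3: on WHITE (6,3): turn R to S, flip to black, move to (7,3). |black|=3
Step 4: on WHITE (7,3): turn R to W, flip to black, move to (7,2). |black|=4
Step 5: on BLACK (7,2): turn L to S, flip to white, move to (8,2). |black|=3
Step 6: on WHITE (8,2): turn R to W, flip to black, move to (8,1). |black|=4
Step 7: on WHITE (8,1): turn R to N, flip to black, move to (7,1). |black|=5
Step 8: on WHITE (7,1): turn R to E, flip to black, move to (7,2). |black|=6
Step 9: on WHITE (7,2): turn R to S, flip to black, move to (8,2). |black|=7
Step 10: on BLACK (8,2): turn L to E, flip to white, move to (8,3). |black|=6
Step 11: on WHITE (8,3): turn R to S, flip to black, move to (9,3). |black|=7
Step 12: on WHITE (9,3): turn R to W, flip to black, move to (9,2). |black|=8
Step 13: on WHITE (9,2): turn R to N, flip to black, move to (8,2). |black|=9

Answer: BLACK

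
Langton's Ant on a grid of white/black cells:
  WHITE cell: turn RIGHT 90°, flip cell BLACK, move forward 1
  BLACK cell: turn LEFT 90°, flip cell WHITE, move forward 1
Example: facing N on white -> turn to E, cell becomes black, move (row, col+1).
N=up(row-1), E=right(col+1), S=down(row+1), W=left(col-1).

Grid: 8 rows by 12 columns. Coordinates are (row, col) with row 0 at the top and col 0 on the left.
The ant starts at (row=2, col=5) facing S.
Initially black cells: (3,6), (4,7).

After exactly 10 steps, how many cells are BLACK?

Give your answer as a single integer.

Step 1: on WHITE (2,5): turn R to W, flip to black, move to (2,4). |black|=3
Step 2: on WHITE (2,4): turn R to N, flip to black, move to (1,4). |black|=4
Step 3: on WHITE (1,4): turn R to E, flip to black, move to (1,5). |black|=5
Step 4: on WHITE (1,5): turn R to S, flip to black, move to (2,5). |black|=6
Step 5: on BLACK (2,5): turn L to E, flip to white, move to (2,6). |black|=5
Step 6: on WHITE (2,6): turn R to S, flip to black, move to (3,6). |black|=6
Step 7: on BLACK (3,6): turn L to E, flip to white, move to (3,7). |black|=5
Step 8: on WHITE (3,7): turn R to S, flip to black, move to (4,7). |black|=6
Step 9: on BLACK (4,7): turn L to E, flip to white, move to (4,8). |black|=5
Step 10: on WHITE (4,8): turn R to S, flip to black, move to (5,8). |black|=6

Answer: 6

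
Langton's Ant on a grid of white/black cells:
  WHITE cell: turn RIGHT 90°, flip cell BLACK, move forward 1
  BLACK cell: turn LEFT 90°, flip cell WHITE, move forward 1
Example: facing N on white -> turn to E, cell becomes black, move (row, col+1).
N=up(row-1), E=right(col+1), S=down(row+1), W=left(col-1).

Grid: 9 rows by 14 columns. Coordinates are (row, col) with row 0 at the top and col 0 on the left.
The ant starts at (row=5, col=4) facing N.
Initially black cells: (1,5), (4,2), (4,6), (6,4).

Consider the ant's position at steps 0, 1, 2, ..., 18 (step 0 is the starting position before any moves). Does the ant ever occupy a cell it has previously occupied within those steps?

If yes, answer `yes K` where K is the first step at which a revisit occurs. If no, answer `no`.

Answer: yes 7

Derivation:
Step 1: on WHITE (5,4): turn R to E, flip to black, move to (5,5). |black|=5 — new cell
Step 2: on WHITE (5,5): turn R to S, flip to black, move to (6,5). |black|=6 — new cell
Step 3: on WHITE (6,5): turn R to W, flip to black, move to (6,4). |black|=7 — new cell
Step 4: on BLACK (6,4): turn L to S, flip to white, move to (7,4). |black|=6 — new cell
Step 5: on WHITE (7,4): turn R to W, flip to black, move to (7,3). |black|=7 — new cell
Step 6: on WHITE (7,3): turn R to N, flip to black, move to (6,3). |black|=8 — new cell
Step 7: on WHITE (6,3): turn R to E, flip to black, move to (6,4). |black|=9 — REVISIT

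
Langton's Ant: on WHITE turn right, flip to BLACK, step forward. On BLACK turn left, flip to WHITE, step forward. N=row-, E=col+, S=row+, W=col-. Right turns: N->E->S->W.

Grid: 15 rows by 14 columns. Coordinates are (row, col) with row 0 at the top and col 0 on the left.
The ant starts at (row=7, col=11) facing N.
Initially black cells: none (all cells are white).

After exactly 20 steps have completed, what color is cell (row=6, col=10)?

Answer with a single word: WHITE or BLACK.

Step 1: on WHITE (7,11): turn R to E, flip to black, move to (7,12). |black|=1
Step 2: on WHITE (7,12): turn R to S, flip to black, move to (8,12). |black|=2
Step 3: on WHITE (8,12): turn R to W, flip to black, move to (8,11). |black|=3
Step 4: on WHITE (8,11): turn R to N, flip to black, move to (7,11). |black|=4
Step 5: on BLACK (7,11): turn L to W, flip to white, move to (7,10). |black|=3
Step 6: on WHITE (7,10): turn R to N, flip to black, move to (6,10). |black|=4
Step 7: on WHITE (6,10): turn R to E, flip to black, move to (6,11). |black|=5
Step 8: on WHITE (6,11): turn R to S, flip to black, move to (7,11). |black|=6
Step 9: on WHITE (7,11): turn R to W, flip to black, move to (7,10). |black|=7
Step 10: on BLACK (7,10): turn L to S, flip to white, move to (8,10). |black|=6
Step 11: on WHITE (8,10): turn R to W, flip to black, move to (8,9). |black|=7
Step 12: on WHITE (8,9): turn R to N, flip to black, move to (7,9). |black|=8
Step 13: on WHITE (7,9): turn R to E, flip to black, move to (7,10). |black|=9
Step 14: on WHITE (7,10): turn R to S, flip to black, move to (8,10). |black|=10
Step 15: on BLACK (8,10): turn L to E, flip to white, move to (8,11). |black|=9
Step 16: on BLACK (8,11): turn L to N, flip to white, move to (7,11). |black|=8
Step 17: on BLACK (7,11): turn L to W, flip to white, move to (7,10). |black|=7
Step 18: on BLACK (7,10): turn L to S, flip to white, move to (8,10). |black|=6
Step 19: on WHITE (8,10): turn R to W, flip to black, move to (8,9). |black|=7
Step 20: on BLACK (8,9): turn L to S, flip to white, move to (9,9). |black|=6

Answer: BLACK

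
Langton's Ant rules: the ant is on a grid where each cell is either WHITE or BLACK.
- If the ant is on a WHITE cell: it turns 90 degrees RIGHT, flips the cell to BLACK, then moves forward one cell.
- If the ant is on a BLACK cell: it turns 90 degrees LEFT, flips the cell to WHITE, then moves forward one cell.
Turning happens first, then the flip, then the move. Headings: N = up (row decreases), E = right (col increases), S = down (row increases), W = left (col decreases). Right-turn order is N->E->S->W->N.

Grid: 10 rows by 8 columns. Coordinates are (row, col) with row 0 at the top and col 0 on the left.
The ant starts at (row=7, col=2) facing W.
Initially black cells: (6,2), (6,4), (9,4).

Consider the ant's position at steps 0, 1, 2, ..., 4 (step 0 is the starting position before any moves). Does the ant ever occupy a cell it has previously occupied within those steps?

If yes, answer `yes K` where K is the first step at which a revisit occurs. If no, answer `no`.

Step 1: on WHITE (7,2): turn R to N, flip to black, move to (6,2). |black|=4 — new cell
Step 2: on BLACK (6,2): turn L to W, flip to white, move to (6,1). |black|=3 — new cell
Step 3: on WHITE (6,1): turn R to N, flip to black, move to (5,1). |black|=4 — new cell
Step 4: on WHITE (5,1): turn R to E, flip to black, move to (5,2). |black|=5 — new cell
No revisit within 4 steps.

Answer: no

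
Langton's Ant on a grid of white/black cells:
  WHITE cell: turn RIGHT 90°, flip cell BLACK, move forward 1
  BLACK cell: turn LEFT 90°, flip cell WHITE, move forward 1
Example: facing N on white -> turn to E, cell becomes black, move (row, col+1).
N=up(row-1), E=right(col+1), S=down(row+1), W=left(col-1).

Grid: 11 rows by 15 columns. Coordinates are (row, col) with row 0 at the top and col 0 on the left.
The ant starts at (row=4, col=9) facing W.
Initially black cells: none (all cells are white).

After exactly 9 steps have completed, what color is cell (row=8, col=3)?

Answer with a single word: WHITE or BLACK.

Step 1: on WHITE (4,9): turn R to N, flip to black, move to (3,9). |black|=1
Step 2: on WHITE (3,9): turn R to E, flip to black, move to (3,10). |black|=2
Step 3: on WHITE (3,10): turn R to S, flip to black, move to (4,10). |black|=3
Step 4: on WHITE (4,10): turn R to W, flip to black, move to (4,9). |black|=4
Step 5: on BLACK (4,9): turn L to S, flip to white, move to (5,9). |black|=3
Step 6: on WHITE (5,9): turn R to W, flip to black, move to (5,8). |black|=4
Step 7: on WHITE (5,8): turn R to N, flip to black, move to (4,8). |black|=5
Step 8: on WHITE (4,8): turn R to E, flip to black, move to (4,9). |black|=6
Step 9: on WHITE (4,9): turn R to S, flip to black, move to (5,9). |black|=7

Answer: WHITE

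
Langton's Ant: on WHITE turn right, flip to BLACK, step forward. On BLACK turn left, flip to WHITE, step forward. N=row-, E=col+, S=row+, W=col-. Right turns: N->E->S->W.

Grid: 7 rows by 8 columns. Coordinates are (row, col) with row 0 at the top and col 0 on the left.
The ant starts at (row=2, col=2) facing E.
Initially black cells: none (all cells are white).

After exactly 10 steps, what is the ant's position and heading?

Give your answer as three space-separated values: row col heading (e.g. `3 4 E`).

Step 1: on WHITE (2,2): turn R to S, flip to black, move to (3,2). |black|=1
Step 2: on WHITE (3,2): turn R to W, flip to black, move to (3,1). |black|=2
Step 3: on WHITE (3,1): turn R to N, flip to black, move to (2,1). |black|=3
Step 4: on WHITE (2,1): turn R to E, flip to black, move to (2,2). |black|=4
Step 5: on BLACK (2,2): turn L to N, flip to white, move to (1,2). |black|=3
Step 6: on WHITE (1,2): turn R to E, flip to black, move to (1,3). |black|=4
Step 7: on WHITE (1,3): turn R to S, flip to black, move to (2,3). |black|=5
Step 8: on WHITE (2,3): turn R to W, flip to black, move to (2,2). |black|=6
Step 9: on WHITE (2,2): turn R to N, flip to black, move to (1,2). |black|=7
Step 10: on BLACK (1,2): turn L to W, flip to white, move to (1,1). |black|=6

Answer: 1 1 W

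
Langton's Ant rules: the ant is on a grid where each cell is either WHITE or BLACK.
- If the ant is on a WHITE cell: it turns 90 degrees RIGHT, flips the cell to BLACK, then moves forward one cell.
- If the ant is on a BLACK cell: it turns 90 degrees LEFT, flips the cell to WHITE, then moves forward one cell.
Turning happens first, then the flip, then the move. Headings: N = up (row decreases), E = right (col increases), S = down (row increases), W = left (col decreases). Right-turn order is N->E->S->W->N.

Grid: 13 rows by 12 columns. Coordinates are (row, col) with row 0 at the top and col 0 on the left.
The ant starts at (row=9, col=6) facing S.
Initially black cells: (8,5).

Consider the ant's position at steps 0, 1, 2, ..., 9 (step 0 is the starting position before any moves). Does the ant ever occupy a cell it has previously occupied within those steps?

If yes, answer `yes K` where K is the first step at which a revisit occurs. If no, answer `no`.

Step 1: on WHITE (9,6): turn R to W, flip to black, move to (9,5). |black|=2 — new cell
Step 2: on WHITE (9,5): turn R to N, flip to black, move to (8,5). |black|=3 — new cell
Step 3: on BLACK (8,5): turn L to W, flip to white, move to (8,4). |black|=2 — new cell
Step 4: on WHITE (8,4): turn R to N, flip to black, move to (7,4). |black|=3 — new cell
Step 5: on WHITE (7,4): turn R to E, flip to black, move to (7,5). |black|=4 — new cell
Step 6: on WHITE (7,5): turn R to S, flip to black, move to (8,5). |black|=5 — REVISIT

Answer: yes 6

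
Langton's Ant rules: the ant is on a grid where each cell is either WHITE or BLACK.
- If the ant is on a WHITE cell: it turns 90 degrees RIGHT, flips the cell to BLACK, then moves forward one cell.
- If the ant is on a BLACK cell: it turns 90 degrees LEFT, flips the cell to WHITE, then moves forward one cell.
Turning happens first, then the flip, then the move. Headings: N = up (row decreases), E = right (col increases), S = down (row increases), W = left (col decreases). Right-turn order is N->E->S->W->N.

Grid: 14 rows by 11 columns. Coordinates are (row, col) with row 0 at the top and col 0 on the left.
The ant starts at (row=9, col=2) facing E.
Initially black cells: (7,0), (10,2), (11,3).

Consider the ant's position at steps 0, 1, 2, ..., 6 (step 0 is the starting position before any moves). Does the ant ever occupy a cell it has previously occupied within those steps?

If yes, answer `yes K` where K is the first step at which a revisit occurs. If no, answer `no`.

Answer: no

Derivation:
Step 1: on WHITE (9,2): turn R to S, flip to black, move to (10,2). |black|=4 — new cell
Step 2: on BLACK (10,2): turn L to E, flip to white, move to (10,3). |black|=3 — new cell
Step 3: on WHITE (10,3): turn R to S, flip to black, move to (11,3). |black|=4 — new cell
Step 4: on BLACK (11,3): turn L to E, flip to white, move to (11,4). |black|=3 — new cell
Step 5: on WHITE (11,4): turn R to S, flip to black, move to (12,4). |black|=4 — new cell
Step 6: on WHITE (12,4): turn R to W, flip to black, move to (12,3). |black|=5 — new cell
No revisit within 6 steps.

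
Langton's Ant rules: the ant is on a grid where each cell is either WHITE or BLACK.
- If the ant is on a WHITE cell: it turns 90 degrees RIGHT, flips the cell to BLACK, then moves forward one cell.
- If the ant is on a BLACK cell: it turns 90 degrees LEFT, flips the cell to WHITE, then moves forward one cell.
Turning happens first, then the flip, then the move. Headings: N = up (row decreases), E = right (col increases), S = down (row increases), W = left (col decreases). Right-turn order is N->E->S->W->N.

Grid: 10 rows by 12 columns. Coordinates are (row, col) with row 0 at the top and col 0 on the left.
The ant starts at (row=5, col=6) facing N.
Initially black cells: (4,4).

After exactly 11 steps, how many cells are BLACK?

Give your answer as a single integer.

Step 1: on WHITE (5,6): turn R to E, flip to black, move to (5,7). |black|=2
Step 2: on WHITE (5,7): turn R to S, flip to black, move to (6,7). |black|=3
Step 3: on WHITE (6,7): turn R to W, flip to black, move to (6,6). |black|=4
Step 4: on WHITE (6,6): turn R to N, flip to black, move to (5,6). |black|=5
Step 5: on BLACK (5,6): turn L to W, flip to white, move to (5,5). |black|=4
Step 6: on WHITE (5,5): turn R to N, flip to black, move to (4,5). |black|=5
Step 7: on WHITE (4,5): turn R to E, flip to black, move to (4,6). |black|=6
Step 8: on WHITE (4,6): turn R to S, flip to black, move to (5,6). |black|=7
Step 9: on WHITE (5,6): turn R to W, flip to black, move to (5,5). |black|=8
Step 10: on BLACK (5,5): turn L to S, flip to white, move to (6,5). |black|=7
Step 11: on WHITE (6,5): turn R to W, flip to black, move to (6,4). |black|=8

Answer: 8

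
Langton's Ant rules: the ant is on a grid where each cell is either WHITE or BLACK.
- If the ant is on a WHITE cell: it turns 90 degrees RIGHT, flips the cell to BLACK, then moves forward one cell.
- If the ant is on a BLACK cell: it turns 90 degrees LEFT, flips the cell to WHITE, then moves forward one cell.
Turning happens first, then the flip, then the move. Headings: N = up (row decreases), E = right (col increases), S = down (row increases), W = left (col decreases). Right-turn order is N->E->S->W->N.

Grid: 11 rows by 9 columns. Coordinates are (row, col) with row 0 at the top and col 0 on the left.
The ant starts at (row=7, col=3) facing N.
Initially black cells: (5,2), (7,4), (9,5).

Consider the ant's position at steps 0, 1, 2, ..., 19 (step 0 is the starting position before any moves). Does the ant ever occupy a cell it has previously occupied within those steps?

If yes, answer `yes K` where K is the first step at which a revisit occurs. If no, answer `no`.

Step 1: on WHITE (7,3): turn R to E, flip to black, move to (7,4). |black|=4 — new cell
Step 2: on BLACK (7,4): turn L to N, flip to white, move to (6,4). |black|=3 — new cell
Step 3: on WHITE (6,4): turn R to E, flip to black, move to (6,5). |black|=4 — new cell
Step 4: on WHITE (6,5): turn R to S, flip to black, move to (7,5). |black|=5 — new cell
Step 5: on WHITE (7,5): turn R to W, flip to black, move to (7,4). |black|=6 — REVISIT

Answer: yes 5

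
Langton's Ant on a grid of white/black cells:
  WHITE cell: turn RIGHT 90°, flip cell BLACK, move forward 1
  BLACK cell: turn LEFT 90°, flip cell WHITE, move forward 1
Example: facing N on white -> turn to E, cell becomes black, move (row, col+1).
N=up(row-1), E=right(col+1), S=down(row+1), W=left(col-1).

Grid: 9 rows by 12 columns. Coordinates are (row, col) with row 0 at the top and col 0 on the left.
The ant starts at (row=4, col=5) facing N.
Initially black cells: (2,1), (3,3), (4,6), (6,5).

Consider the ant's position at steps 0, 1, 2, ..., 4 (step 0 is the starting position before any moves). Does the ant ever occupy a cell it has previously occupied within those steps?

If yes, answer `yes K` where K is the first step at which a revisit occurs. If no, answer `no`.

Step 1: on WHITE (4,5): turn R to E, flip to black, move to (4,6). |black|=5 — new cell
Step 2: on BLACK (4,6): turn L to N, flip to white, move to (3,6). |black|=4 — new cell
Step 3: on WHITE (3,6): turn R to E, flip to black, move to (3,7). |black|=5 — new cell
Step 4: on WHITE (3,7): turn R to S, flip to black, move to (4,7). |black|=6 — new cell
No revisit within 4 steps.

Answer: no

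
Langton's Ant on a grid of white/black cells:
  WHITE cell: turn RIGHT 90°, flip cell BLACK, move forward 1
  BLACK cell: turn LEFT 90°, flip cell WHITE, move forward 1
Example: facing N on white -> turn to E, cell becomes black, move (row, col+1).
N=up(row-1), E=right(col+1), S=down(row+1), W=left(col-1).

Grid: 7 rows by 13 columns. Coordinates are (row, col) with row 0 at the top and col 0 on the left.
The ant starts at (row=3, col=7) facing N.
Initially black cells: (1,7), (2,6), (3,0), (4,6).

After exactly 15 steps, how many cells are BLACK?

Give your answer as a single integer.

Step 1: on WHITE (3,7): turn R to E, flip to black, move to (3,8). |black|=5
Step 2: on WHITE (3,8): turn R to S, flip to black, move to (4,8). |black|=6
Step 3: on WHITE (4,8): turn R to W, flip to black, move to (4,7). |black|=7
Step 4: on WHITE (4,7): turn R to N, flip to black, move to (3,7). |black|=8
Step 5: on BLACK (3,7): turn L to W, flip to white, move to (3,6). |black|=7
Step 6: on WHITE (3,6): turn R to N, flip to black, move to (2,6). |black|=8
Step 7: on BLACK (2,6): turn L to W, flip to white, move to (2,5). |black|=7
Step 8: on WHITE (2,5): turn R to N, flip to black, move to (1,5). |black|=8
Step 9: on WHITE (1,5): turn R to E, flip to black, move to (1,6). |black|=9
Step 10: on WHITE (1,6): turn R to S, flip to black, move to (2,6). |black|=10
Step 11: on WHITE (2,6): turn R to W, flip to black, move to (2,5). |black|=11
Step 12: on BLACK (2,5): turn L to S, flip to white, move to (3,5). |black|=10
Step 13: on WHITE (3,5): turn R to W, flip to black, move to (3,4). |black|=11
Step 14: on WHITE (3,4): turn R to N, flip to black, move to (2,4). |black|=12
Step 15: on WHITE (2,4): turn R to E, flip to black, move to (2,5). |black|=13

Answer: 13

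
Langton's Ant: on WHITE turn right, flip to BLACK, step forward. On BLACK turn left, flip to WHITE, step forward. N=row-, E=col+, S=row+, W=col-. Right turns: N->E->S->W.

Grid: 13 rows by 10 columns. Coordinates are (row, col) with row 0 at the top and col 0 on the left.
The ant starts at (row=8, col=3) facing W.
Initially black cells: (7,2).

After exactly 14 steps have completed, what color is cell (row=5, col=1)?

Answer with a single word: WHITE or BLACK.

Step 1: on WHITE (8,3): turn R to N, flip to black, move to (7,3). |black|=2
Step 2: on WHITE (7,3): turn R to E, flip to black, move to (7,4). |black|=3
Step 3: on WHITE (7,4): turn R to S, flip to black, move to (8,4). |black|=4
Step 4: on WHITE (8,4): turn R to W, flip to black, move to (8,3). |black|=5
Step 5: on BLACK (8,3): turn L to S, flip to white, move to (9,3). |black|=4
Step 6: on WHITE (9,3): turn R to W, flip to black, move to (9,2). |black|=5
Step 7: on WHITE (9,2): turn R to N, flip to black, move to (8,2). |black|=6
Step 8: on WHITE (8,2): turn R to E, flip to black, move to (8,3). |black|=7
Step 9: on WHITE (8,3): turn R to S, flip to black, move to (9,3). |black|=8
Step 10: on BLACK (9,3): turn L to E, flip to white, move to (9,4). |black|=7
Step 11: on WHITE (9,4): turn R to S, flip to black, move to (10,4). |black|=8
Step 12: on WHITE (10,4): turn R to W, flip to black, move to (10,3). |black|=9
Step 13: on WHITE (10,3): turn R to N, flip to black, move to (9,3). |black|=10
Step 14: on WHITE (9,3): turn R to E, flip to black, move to (9,4). |black|=11

Answer: WHITE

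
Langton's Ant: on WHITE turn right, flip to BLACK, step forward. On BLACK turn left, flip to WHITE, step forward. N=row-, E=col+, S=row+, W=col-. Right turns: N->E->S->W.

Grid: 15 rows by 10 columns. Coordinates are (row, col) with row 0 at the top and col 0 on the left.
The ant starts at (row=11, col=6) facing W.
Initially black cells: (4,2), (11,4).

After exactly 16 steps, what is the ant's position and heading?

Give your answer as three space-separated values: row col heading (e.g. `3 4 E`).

Step 1: on WHITE (11,6): turn R to N, flip to black, move to (10,6). |black|=3
Step 2: on WHITE (10,6): turn R to E, flip to black, move to (10,7). |black|=4
Step 3: on WHITE (10,7): turn R to S, flip to black, move to (11,7). |black|=5
Step 4: on WHITE (11,7): turn R to W, flip to black, move to (11,6). |black|=6
Step 5: on BLACK (11,6): turn L to S, flip to white, move to (12,6). |black|=5
Step 6: on WHITE (12,6): turn R to W, flip to black, move to (12,5). |black|=6
Step 7: on WHITE (12,5): turn R to N, flip to black, move to (11,5). |black|=7
Step 8: on WHITE (11,5): turn R to E, flip to black, move to (11,6). |black|=8
Step 9: on WHITE (11,6): turn R to S, flip to black, move to (12,6). |black|=9
Step 10: on BLACK (12,6): turn L to E, flip to white, move to (12,7). |black|=8
Step 11: on WHITE (12,7): turn R to S, flip to black, move to (13,7). |black|=9
Step 12: on WHITE (13,7): turn R to W, flip to black, move to (13,6). |black|=10
Step 13: on WHITE (13,6): turn R to N, flip to black, move to (12,6). |black|=11
Step 14: on WHITE (12,6): turn R to E, flip to black, move to (12,7). |black|=12
Step 15: on BLACK (12,7): turn L to N, flip to white, move to (11,7). |black|=11
Step 16: on BLACK (11,7): turn L to W, flip to white, move to (11,6). |black|=10

Answer: 11 6 W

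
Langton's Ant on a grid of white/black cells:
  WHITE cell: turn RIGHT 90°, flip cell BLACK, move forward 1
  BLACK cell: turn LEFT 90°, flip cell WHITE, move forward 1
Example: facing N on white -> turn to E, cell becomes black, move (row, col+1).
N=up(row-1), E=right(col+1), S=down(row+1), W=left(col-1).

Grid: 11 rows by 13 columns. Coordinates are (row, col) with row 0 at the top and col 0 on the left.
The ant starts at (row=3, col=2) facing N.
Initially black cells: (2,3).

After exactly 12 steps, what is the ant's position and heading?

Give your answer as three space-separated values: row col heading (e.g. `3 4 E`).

Answer: 3 0 N

Derivation:
Step 1: on WHITE (3,2): turn R to E, flip to black, move to (3,3). |black|=2
Step 2: on WHITE (3,3): turn R to S, flip to black, move to (4,3). |black|=3
Step 3: on WHITE (4,3): turn R to W, flip to black, move to (4,2). |black|=4
Step 4: on WHITE (4,2): turn R to N, flip to black, move to (3,2). |black|=5
Step 5: on BLACK (3,2): turn L to W, flip to white, move to (3,1). |black|=4
Step 6: on WHITE (3,1): turn R to N, flip to black, move to (2,1). |black|=5
Step 7: on WHITE (2,1): turn R to E, flip to black, move to (2,2). |black|=6
Step 8: on WHITE (2,2): turn R to S, flip to black, move to (3,2). |black|=7
Step 9: on WHITE (3,2): turn R to W, flip to black, move to (3,1). |black|=8
Step 10: on BLACK (3,1): turn L to S, flip to white, move to (4,1). |black|=7
Step 11: on WHITE (4,1): turn R to W, flip to black, move to (4,0). |black|=8
Step 12: on WHITE (4,0): turn R to N, flip to black, move to (3,0). |black|=9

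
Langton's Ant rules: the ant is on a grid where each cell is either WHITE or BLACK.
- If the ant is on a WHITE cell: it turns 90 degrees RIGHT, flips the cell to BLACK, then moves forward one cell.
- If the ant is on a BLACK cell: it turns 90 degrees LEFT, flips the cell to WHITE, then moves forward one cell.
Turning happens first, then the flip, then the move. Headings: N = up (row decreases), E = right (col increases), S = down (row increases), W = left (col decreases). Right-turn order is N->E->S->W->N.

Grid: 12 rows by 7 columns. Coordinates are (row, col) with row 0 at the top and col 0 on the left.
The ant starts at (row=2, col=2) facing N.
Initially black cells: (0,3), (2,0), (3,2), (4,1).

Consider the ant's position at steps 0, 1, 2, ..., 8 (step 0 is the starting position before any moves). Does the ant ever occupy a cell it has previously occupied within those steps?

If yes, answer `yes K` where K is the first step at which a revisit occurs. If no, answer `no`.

Answer: no

Derivation:
Step 1: on WHITE (2,2): turn R to E, flip to black, move to (2,3). |black|=5 — new cell
Step 2: on WHITE (2,3): turn R to S, flip to black, move to (3,3). |black|=6 — new cell
Step 3: on WHITE (3,3): turn R to W, flip to black, move to (3,2). |black|=7 — new cell
Step 4: on BLACK (3,2): turn L to S, flip to white, move to (4,2). |black|=6 — new cell
Step 5: on WHITE (4,2): turn R to W, flip to black, move to (4,1). |black|=7 — new cell
Step 6: on BLACK (4,1): turn L to S, flip to white, move to (5,1). |black|=6 — new cell
Step 7: on WHITE (5,1): turn R to W, flip to black, move to (5,0). |black|=7 — new cell
Step 8: on WHITE (5,0): turn R to N, flip to black, move to (4,0). |black|=8 — new cell
No revisit within 8 steps.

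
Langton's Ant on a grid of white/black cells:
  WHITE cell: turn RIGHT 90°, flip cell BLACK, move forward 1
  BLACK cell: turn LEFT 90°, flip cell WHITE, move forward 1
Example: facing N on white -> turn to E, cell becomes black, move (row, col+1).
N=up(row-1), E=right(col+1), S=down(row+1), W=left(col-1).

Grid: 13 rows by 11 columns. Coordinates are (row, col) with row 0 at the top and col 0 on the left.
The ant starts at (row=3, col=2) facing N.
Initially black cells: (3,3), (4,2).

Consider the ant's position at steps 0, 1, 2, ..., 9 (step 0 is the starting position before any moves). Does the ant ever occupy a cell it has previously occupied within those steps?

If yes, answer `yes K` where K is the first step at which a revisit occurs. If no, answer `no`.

Answer: yes 5

Derivation:
Step 1: on WHITE (3,2): turn R to E, flip to black, move to (3,3). |black|=3 — new cell
Step 2: on BLACK (3,3): turn L to N, flip to white, move to (2,3). |black|=2 — new cell
Step 3: on WHITE (2,3): turn R to E, flip to black, move to (2,4). |black|=3 — new cell
Step 4: on WHITE (2,4): turn R to S, flip to black, move to (3,4). |black|=4 — new cell
Step 5: on WHITE (3,4): turn R to W, flip to black, move to (3,3). |black|=5 — REVISIT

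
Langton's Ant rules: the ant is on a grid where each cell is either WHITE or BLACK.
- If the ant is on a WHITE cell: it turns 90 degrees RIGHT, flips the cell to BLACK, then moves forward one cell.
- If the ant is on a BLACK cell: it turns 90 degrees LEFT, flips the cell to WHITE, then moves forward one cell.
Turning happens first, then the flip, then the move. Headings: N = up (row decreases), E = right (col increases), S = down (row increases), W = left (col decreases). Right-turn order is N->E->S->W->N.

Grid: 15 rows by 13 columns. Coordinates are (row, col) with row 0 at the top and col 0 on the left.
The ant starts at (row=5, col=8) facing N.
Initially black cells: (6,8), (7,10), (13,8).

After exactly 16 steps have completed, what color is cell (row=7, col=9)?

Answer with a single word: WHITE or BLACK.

Answer: WHITE

Derivation:
Step 1: on WHITE (5,8): turn R to E, flip to black, move to (5,9). |black|=4
Step 2: on WHITE (5,9): turn R to S, flip to black, move to (6,9). |black|=5
Step 3: on WHITE (6,9): turn R to W, flip to black, move to (6,8). |black|=6
Step 4: on BLACK (6,8): turn L to S, flip to white, move to (7,8). |black|=5
Step 5: on WHITE (7,8): turn R to W, flip to black, move to (7,7). |black|=6
Step 6: on WHITE (7,7): turn R to N, flip to black, move to (6,7). |black|=7
Step 7: on WHITE (6,7): turn R to E, flip to black, move to (6,8). |black|=8
Step 8: on WHITE (6,8): turn R to S, flip to black, move to (7,8). |black|=9
Step 9: on BLACK (7,8): turn L to E, flip to white, move to (7,9). |black|=8
Step 10: on WHITE (7,9): turn R to S, flip to black, move to (8,9). |black|=9
Step 11: on WHITE (8,9): turn R to W, flip to black, move to (8,8). |black|=10
Step 12: on WHITE (8,8): turn R to N, flip to black, move to (7,8). |black|=11
Step 13: on WHITE (7,8): turn R to E, flip to black, move to (7,9). |black|=12
Step 14: on BLACK (7,9): turn L to N, flip to white, move to (6,9). |black|=11
Step 15: on BLACK (6,9): turn L to W, flip to white, move to (6,8). |black|=10
Step 16: on BLACK (6,8): turn L to S, flip to white, move to (7,8). |black|=9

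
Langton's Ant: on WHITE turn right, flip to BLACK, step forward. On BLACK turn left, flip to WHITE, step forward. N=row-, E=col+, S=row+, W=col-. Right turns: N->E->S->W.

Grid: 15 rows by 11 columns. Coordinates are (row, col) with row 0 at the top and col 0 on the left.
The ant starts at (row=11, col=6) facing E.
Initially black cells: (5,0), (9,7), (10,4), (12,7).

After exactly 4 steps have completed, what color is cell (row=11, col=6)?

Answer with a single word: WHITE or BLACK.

Step 1: on WHITE (11,6): turn R to S, flip to black, move to (12,6). |black|=5
Step 2: on WHITE (12,6): turn R to W, flip to black, move to (12,5). |black|=6
Step 3: on WHITE (12,5): turn R to N, flip to black, move to (11,5). |black|=7
Step 4: on WHITE (11,5): turn R to E, flip to black, move to (11,6). |black|=8

Answer: BLACK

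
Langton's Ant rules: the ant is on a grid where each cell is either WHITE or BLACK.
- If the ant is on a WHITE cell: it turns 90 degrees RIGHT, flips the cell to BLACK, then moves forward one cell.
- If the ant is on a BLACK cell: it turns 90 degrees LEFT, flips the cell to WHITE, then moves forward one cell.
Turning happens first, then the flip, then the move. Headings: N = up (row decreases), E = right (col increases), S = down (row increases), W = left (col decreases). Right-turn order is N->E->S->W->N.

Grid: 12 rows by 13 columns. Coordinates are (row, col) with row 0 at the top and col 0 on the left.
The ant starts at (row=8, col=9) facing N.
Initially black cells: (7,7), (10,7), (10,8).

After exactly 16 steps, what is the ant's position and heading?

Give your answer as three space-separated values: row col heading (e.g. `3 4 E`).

Answer: 8 9 N

Derivation:
Step 1: on WHITE (8,9): turn R to E, flip to black, move to (8,10). |black|=4
Step 2: on WHITE (8,10): turn R to S, flip to black, move to (9,10). |black|=5
Step 3: on WHITE (9,10): turn R to W, flip to black, move to (9,9). |black|=6
Step 4: on WHITE (9,9): turn R to N, flip to black, move to (8,9). |black|=7
Step 5: on BLACK (8,9): turn L to W, flip to white, move to (8,8). |black|=6
Step 6: on WHITE (8,8): turn R to N, flip to black, move to (7,8). |black|=7
Step 7: on WHITE (7,8): turn R to E, flip to black, move to (7,9). |black|=8
Step 8: on WHITE (7,9): turn R to S, flip to black, move to (8,9). |black|=9
Step 9: on WHITE (8,9): turn R to W, flip to black, move to (8,8). |black|=10
Step 10: on BLACK (8,8): turn L to S, flip to white, move to (9,8). |black|=9
Step 11: on WHITE (9,8): turn R to W, flip to black, move to (9,7). |black|=10
Step 12: on WHITE (9,7): turn R to N, flip to black, move to (8,7). |black|=11
Step 13: on WHITE (8,7): turn R to E, flip to black, move to (8,8). |black|=12
Step 14: on WHITE (8,8): turn R to S, flip to black, move to (9,8). |black|=13
Step 15: on BLACK (9,8): turn L to E, flip to white, move to (9,9). |black|=12
Step 16: on BLACK (9,9): turn L to N, flip to white, move to (8,9). |black|=11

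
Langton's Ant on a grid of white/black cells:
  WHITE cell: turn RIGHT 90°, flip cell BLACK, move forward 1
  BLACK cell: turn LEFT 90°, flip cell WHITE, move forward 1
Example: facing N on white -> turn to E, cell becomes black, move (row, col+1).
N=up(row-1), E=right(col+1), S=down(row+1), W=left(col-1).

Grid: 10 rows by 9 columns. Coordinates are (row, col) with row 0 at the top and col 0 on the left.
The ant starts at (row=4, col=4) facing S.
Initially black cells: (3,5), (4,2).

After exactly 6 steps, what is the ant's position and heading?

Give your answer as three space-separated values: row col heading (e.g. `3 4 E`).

Step 1: on WHITE (4,4): turn R to W, flip to black, move to (4,3). |black|=3
Step 2: on WHITE (4,3): turn R to N, flip to black, move to (3,3). |black|=4
Step 3: on WHITE (3,3): turn R to E, flip to black, move to (3,4). |black|=5
Step 4: on WHITE (3,4): turn R to S, flip to black, move to (4,4). |black|=6
Step 5: on BLACK (4,4): turn L to E, flip to white, move to (4,5). |black|=5
Step 6: on WHITE (4,5): turn R to S, flip to black, move to (5,5). |black|=6

Answer: 5 5 S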